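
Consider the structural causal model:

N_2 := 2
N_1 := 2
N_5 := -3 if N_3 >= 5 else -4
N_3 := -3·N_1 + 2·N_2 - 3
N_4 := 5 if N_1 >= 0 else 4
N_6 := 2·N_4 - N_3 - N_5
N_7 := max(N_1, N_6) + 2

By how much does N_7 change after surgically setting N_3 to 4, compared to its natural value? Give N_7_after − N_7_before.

-9

The intervention breaks the incoming arrows to N_3: N_3 := -3·N_1 + 2·N_2 - 3 no longer applies, and N_3 = 4.
N_4 = 5 if N_1 >= 0 else 4  [with N_1=2]  = 5
N_5 = -3 if N_3 >= 5 else -4  [with N_3=4]  = -4
N_6 = 2·N_4 - N_3 - N_5  [with N_4=5, N_3=4, N_5=-4]  = 10
N_7 = max(N_1, N_6) + 2  [with N_1=2, N_6=10]  = 12
Without intervention: N_3 = -3·N_1 + 2·N_2 - 3  [with N_1=2, N_2=2]  = -5; N_4 = 5 if N_1 >= 0 else 4  [with N_1=2]  = 5; N_5 = -3 if N_3 >= 5 else -4  [with N_3=-5]  = -4; N_6 = 2·N_4 - N_3 - N_5  [with N_4=5, N_3=-5, N_5=-4]  = 19; N_7 = max(N_1, N_6) + 2  [with N_1=2, N_6=19]  = 21.
Change = 12 − 21 = -9.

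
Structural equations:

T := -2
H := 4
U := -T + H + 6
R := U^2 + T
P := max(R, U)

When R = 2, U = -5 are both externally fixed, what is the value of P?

The joint intervention fixes R = 2, U = -5, removing each variable's own equation.
P = max(R, U)  [with R=2, U=-5]  = 2

2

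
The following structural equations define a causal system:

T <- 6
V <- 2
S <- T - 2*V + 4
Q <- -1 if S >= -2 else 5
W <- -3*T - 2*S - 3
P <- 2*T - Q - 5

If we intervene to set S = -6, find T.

Under do(S=-6), the mechanism S <- T - 2*V + 4 is discarded; S is fixed at -6.
T is not downstream of the intervention, so its value is determined by the original equations.

6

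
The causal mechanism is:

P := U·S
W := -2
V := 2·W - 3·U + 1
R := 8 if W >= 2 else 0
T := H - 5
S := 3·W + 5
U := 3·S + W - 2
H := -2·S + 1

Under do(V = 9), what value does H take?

3

Intervening sets V = 9 and removes its equation (V := 2·W - 3·U + 1).
No directed path runs from V to H, so H keeps its natural value.
S = 3·W + 5  [with W=-2]  = -1
H = -2·S + 1  [with S=-1]  = 3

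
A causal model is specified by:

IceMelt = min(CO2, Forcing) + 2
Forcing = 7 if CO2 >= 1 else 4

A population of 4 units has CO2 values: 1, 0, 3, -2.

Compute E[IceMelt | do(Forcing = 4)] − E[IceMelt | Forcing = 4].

The intervention sets Forcing=4 in all 4 units regardless of CO2. Recomputing IceMelt per unit gives 3, 2, 5, 0; average 2.5.
Conditioning on Forcing=4 selects the 2 unit(s) with CO2 ∈ {0, -2}. Their IceMelt values: 2, 0. Mean = 1.
Difference = 2.5 − 1 = 1.5.

1.5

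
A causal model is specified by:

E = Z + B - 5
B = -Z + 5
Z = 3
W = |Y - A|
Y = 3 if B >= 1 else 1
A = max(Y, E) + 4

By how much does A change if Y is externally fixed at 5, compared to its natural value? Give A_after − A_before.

2

Intervening sets Y = 5 and removes its equation (Y = 3 if B >= 1 else 1).
B = -Z + 5  [with Z=3]  = 2
E = Z + B - 5  [with Z=3, B=2]  = 0
A = max(Y, E) + 4  [with Y=5, E=0]  = 9
Without intervention: B = -Z + 5  [with Z=3]  = 2; E = Z + B - 5  [with Z=3, B=2]  = 0; Y = 3 if B >= 1 else 1  [with B=2]  = 3; A = max(Y, E) + 4  [with Y=3, E=0]  = 7.
Change = 9 − 7 = 2.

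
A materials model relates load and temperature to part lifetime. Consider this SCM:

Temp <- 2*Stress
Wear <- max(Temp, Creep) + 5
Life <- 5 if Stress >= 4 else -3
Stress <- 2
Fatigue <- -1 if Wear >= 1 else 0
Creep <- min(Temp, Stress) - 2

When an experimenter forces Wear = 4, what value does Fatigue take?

Intervening sets Wear = 4 and removes its equation (Wear <- max(Temp, Creep) + 5).
Fatigue = -1 if Wear >= 1 else 0  [with Wear=4]  = -1

-1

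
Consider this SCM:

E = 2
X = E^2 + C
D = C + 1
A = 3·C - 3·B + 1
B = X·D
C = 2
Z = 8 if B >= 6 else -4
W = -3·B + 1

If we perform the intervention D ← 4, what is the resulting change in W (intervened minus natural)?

-18

do(D=4) replaces the equation D = C + 1 with the constant D = 4.
X = E^2 + C  [with E=2, C=2]  = 6
B = X·D  [with X=6, D=4]  = 24
W = -3·B + 1  [with B=24]  = -71
Without intervention: X = E^2 + C  [with E=2, C=2]  = 6; D = C + 1  [with C=2]  = 3; B = X·D  [with X=6, D=3]  = 18; W = -3·B + 1  [with B=18]  = -53.
Change = -71 − (-53) = -18.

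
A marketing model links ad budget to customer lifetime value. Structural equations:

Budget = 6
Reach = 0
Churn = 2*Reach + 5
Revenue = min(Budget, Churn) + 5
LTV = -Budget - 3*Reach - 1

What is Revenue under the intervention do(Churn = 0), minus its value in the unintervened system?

The intervention breaks the incoming arrows to Churn: Churn = 2*Reach + 5 no longer applies, and Churn = 0.
Revenue = min(Budget, Churn) + 5  [with Budget=6, Churn=0]  = 5
Without intervention: Churn = 2*Reach + 5  [with Reach=0]  = 5; Revenue = min(Budget, Churn) + 5  [with Budget=6, Churn=5]  = 10.
Change = 5 − 10 = -5.

-5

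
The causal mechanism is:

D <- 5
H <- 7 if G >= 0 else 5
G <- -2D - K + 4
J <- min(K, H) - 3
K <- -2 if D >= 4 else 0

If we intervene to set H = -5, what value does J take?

-8

Intervening sets H = -5 and removes its equation (H <- 7 if G >= 0 else 5).
K = -2 if D >= 4 else 0  [with D=5]  = -2
J = min(K, H) - 3  [with K=-2, H=-5]  = -8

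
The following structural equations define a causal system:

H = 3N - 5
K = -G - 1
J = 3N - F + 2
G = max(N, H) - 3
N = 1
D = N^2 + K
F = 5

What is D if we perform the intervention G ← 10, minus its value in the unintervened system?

-12

The intervention breaks the incoming arrows to G: G = max(N, H) - 3 no longer applies, and G = 10.
K = -G - 1  [with G=10]  = -11
D = N^2 + K  [with N=1, K=-11]  = -10
Without intervention: H = 3N - 5  [with N=1]  = -2; G = max(N, H) - 3  [with N=1, H=-2]  = -2; K = -G - 1  [with G=-2]  = 1; D = N^2 + K  [with N=1, K=1]  = 2.
Change = -10 − 2 = -12.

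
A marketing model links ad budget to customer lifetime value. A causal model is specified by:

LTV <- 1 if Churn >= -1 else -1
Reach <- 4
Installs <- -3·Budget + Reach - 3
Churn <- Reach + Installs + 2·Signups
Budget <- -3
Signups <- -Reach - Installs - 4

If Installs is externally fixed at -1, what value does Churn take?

-11

do(Installs=-1) replaces the equation Installs <- -3·Budget + Reach - 3 with the constant Installs = -1.
Signups = -Reach - Installs - 4  [with Reach=4, Installs=-1]  = -7
Churn = Reach + Installs + 2·Signups  [with Reach=4, Installs=-1, Signups=-7]  = -11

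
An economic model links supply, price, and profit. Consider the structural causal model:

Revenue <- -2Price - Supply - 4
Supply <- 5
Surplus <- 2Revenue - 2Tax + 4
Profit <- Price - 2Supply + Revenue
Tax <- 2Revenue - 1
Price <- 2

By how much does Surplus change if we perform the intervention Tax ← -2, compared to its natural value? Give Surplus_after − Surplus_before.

-50

Under do(Tax=-2), the mechanism Tax <- 2Revenue - 1 is discarded; Tax is fixed at -2.
Revenue = -2Price - Supply - 4  [with Price=2, Supply=5]  = -13
Surplus = 2Revenue - 2Tax + 4  [with Revenue=-13, Tax=-2]  = -18
Without intervention: Revenue = -2Price - Supply - 4  [with Price=2, Supply=5]  = -13; Tax = 2Revenue - 1  [with Revenue=-13]  = -27; Surplus = 2Revenue - 2Tax + 4  [with Revenue=-13, Tax=-27]  = 32.
Change = -18 − 32 = -50.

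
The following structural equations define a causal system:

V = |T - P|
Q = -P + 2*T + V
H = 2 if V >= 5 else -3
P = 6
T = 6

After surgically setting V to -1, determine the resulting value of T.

6

Under do(V=-1), the mechanism V = |T - P| is discarded; V is fixed at -1.
Since T is not a descendant of the intervened variable, it is unaffected.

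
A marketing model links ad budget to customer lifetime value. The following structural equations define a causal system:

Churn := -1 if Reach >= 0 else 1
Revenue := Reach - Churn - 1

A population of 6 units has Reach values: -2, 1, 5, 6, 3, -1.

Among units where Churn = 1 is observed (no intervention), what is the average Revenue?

-3.5

E[Revenue|Churn=1] averages over only the 2 units with Churn=1 (Reach = -2, -1): Revenue = -4, -3, mean -3.5.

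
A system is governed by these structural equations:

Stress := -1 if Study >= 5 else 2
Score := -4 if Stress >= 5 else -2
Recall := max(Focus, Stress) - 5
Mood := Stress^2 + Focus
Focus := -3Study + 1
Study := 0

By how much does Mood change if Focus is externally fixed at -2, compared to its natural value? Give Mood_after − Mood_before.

do(Focus=-2) replaces the equation Focus := -3Study + 1 with the constant Focus = -2.
Stress = -1 if Study >= 5 else 2  [with Study=0]  = 2
Mood = Stress^2 + Focus  [with Stress=2, Focus=-2]  = 2
Without intervention: Stress = -1 if Study >= 5 else 2  [with Study=0]  = 2; Focus = -3Study + 1  [with Study=0]  = 1; Mood = Stress^2 + Focus  [with Stress=2, Focus=1]  = 5.
Change = 2 − 5 = -3.

-3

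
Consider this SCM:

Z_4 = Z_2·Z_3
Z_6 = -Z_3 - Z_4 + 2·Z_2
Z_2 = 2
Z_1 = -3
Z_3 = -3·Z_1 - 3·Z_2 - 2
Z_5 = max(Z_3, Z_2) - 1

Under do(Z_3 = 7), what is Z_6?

-17

The intervention breaks the incoming arrows to Z_3: Z_3 = -3·Z_1 - 3·Z_2 - 2 no longer applies, and Z_3 = 7.
Z_4 = Z_2·Z_3  [with Z_2=2, Z_3=7]  = 14
Z_6 = -Z_3 - Z_4 + 2·Z_2  [with Z_3=7, Z_4=14, Z_2=2]  = -17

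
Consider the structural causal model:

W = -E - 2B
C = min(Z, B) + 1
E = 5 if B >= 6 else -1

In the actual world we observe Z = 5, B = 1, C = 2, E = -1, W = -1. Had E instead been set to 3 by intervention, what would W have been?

Intervening sets E = 3 and removes its equation (E = 5 if B >= 6 else -1).
W = -E - 2B  [with E=3, B=1]  = -5

-5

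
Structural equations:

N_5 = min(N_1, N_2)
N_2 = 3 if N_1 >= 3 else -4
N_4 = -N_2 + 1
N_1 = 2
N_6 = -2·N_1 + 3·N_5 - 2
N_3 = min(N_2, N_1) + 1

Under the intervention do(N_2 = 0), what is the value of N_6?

Under do(N_2=0), the mechanism N_2 = 3 if N_1 >= 3 else -4 is discarded; N_2 is fixed at 0.
N_5 = min(N_1, N_2)  [with N_1=2, N_2=0]  = 0
N_6 = -2·N_1 + 3·N_5 - 2  [with N_1=2, N_5=0]  = -6

-6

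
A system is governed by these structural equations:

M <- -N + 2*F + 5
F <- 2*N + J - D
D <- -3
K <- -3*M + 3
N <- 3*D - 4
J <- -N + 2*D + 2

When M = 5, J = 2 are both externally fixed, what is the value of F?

-21

Under do(M = 5, J = 2), each intervened variable's structural equation is replaced by its fixed value.
N = 3*D - 4  [with D=-3]  = -13
F = 2*N + J - D  [with N=-13, J=2, D=-3]  = -21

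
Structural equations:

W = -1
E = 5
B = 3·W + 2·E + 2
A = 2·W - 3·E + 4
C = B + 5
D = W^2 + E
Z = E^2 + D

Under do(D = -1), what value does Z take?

24

Intervening sets D = -1 and removes its equation (D = W^2 + E).
Z = E^2 + D  [with E=5, D=-1]  = 24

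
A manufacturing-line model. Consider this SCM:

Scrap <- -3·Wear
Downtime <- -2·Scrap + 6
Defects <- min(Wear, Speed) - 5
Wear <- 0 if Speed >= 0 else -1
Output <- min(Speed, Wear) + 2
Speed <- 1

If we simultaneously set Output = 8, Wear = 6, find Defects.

Setting Output = 8, Wear = 6 by intervention discards those variables' equations.
Defects = min(Wear, Speed) - 5  [with Wear=6, Speed=1]  = -4

-4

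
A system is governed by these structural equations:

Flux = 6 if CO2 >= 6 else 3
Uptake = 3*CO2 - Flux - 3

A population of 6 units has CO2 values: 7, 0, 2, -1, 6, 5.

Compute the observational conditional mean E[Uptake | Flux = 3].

Observing Flux=3 restricts to units where Flux's equation naturally yields 3: CO2 ∈ {0, 2, -1, 5}. In that subpopulation Uptake = -6, 0, -9, 9, mean -1.5.

-1.5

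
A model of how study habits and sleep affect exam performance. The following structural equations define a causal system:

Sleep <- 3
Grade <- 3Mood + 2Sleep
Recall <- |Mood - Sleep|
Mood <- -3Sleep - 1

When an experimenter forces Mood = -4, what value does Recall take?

7

The intervention breaks the incoming arrows to Mood: Mood <- -3Sleep - 1 no longer applies, and Mood = -4.
Recall = |Mood - Sleep|  [with Mood=-4, Sleep=3]  = 7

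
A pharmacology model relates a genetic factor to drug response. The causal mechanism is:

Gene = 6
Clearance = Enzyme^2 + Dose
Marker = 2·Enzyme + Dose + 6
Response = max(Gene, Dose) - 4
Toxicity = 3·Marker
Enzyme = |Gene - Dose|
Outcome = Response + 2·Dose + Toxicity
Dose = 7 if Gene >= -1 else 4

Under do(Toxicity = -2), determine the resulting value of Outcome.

15

Intervening sets Toxicity = -2 and removes its equation (Toxicity = 3·Marker).
Dose = 7 if Gene >= -1 else 4  [with Gene=6]  = 7
Response = max(Gene, Dose) - 4  [with Gene=6, Dose=7]  = 3
Outcome = Response + 2·Dose + Toxicity  [with Response=3, Dose=7, Toxicity=-2]  = 15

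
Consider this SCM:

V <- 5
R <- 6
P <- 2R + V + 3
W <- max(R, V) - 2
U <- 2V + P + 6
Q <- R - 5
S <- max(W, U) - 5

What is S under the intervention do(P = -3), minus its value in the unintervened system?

The intervention breaks the incoming arrows to P: P <- 2R + V + 3 no longer applies, and P = -3.
W = max(R, V) - 2  [with R=6, V=5]  = 4
U = 2V + P + 6  [with V=5, P=-3]  = 13
S = max(W, U) - 5  [with W=4, U=13]  = 8
Without intervention: P = 2R + V + 3  [with R=6, V=5]  = 20; W = max(R, V) - 2  [with R=6, V=5]  = 4; U = 2V + P + 6  [with V=5, P=20]  = 36; S = max(W, U) - 5  [with W=4, U=36]  = 31.
Change = 8 − 31 = -23.

-23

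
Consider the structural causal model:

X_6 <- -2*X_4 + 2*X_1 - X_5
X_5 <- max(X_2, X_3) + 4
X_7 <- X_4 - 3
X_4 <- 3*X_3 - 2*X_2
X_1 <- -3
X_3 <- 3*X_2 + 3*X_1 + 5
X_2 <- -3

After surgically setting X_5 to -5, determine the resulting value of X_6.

65

The intervention breaks the incoming arrows to X_5: X_5 <- max(X_2, X_3) + 4 no longer applies, and X_5 = -5.
X_3 = 3*X_2 + 3*X_1 + 5  [with X_2=-3, X_1=-3]  = -13
X_4 = 3*X_3 - 2*X_2  [with X_3=-13, X_2=-3]  = -33
X_6 = -2*X_4 + 2*X_1 - X_5  [with X_4=-33, X_1=-3, X_5=-5]  = 65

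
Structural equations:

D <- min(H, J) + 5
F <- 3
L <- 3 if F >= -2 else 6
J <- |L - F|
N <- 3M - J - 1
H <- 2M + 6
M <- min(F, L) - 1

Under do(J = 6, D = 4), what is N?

-1

Setting J = 6, D = 4 by intervention discards those variables' equations.
L = 3 if F >= -2 else 6  [with F=3]  = 3
M = min(F, L) - 1  [with F=3, L=3]  = 2
N = 3M - J - 1  [with M=2, J=6]  = -1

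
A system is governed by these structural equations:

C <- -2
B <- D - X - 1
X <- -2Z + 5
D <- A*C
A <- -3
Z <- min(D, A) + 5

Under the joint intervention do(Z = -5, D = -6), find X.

The joint intervention fixes Z = -5, D = -6, removing each variable's own equation.
X = -2Z + 5  [with Z=-5]  = 15

15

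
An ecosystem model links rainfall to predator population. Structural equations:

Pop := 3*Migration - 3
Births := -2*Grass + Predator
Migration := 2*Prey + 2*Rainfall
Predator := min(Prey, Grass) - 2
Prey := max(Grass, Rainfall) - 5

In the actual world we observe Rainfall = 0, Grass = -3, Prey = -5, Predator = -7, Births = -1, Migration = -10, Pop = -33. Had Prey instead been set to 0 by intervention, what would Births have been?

1

do(Prey=0) replaces the equation Prey := max(Grass, Rainfall) - 5 with the constant Prey = 0.
Predator = min(Prey, Grass) - 2  [with Prey=0, Grass=-3]  = -5
Births = -2*Grass + Predator  [with Grass=-3, Predator=-5]  = 1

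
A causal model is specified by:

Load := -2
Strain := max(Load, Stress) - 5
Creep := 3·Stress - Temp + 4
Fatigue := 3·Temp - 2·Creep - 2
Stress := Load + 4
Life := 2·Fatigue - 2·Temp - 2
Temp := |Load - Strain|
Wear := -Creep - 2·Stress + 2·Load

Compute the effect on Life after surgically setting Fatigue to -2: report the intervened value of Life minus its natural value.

30

do(Fatigue=-2) replaces the equation Fatigue := 3·Temp - 2·Creep - 2 with the constant Fatigue = -2.
Stress = Load + 4  [with Load=-2]  = 2
Strain = max(Load, Stress) - 5  [with Load=-2, Stress=2]  = -3
Temp = |Load - Strain|  [with Load=-2, Strain=-3]  = 1
Life = 2·Fatigue - 2·Temp - 2  [with Fatigue=-2, Temp=1]  = -8
Without intervention: Stress = Load + 4  [with Load=-2]  = 2; Strain = max(Load, Stress) - 5  [with Load=-2, Stress=2]  = -3; Temp = |Load - Strain|  [with Load=-2, Strain=-3]  = 1; Creep = 3·Stress - Temp + 4  [with Stress=2, Temp=1]  = 9; Fatigue = 3·Temp - 2·Creep - 2  [with Temp=1, Creep=9]  = -17; Life = 2·Fatigue - 2·Temp - 2  [with Fatigue=-17, Temp=1]  = -38.
Change = -8 − (-38) = 30.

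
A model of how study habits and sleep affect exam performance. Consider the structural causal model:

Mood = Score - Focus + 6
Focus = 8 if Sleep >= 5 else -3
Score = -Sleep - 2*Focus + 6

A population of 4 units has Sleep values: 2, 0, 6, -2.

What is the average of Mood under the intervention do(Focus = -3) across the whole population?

do(Focus=-3) breaks Focus's dependence on Sleep. With Focus=-3 fixed, Mood across the units is 19, 21, 15, 23, mean 19.5.

19.5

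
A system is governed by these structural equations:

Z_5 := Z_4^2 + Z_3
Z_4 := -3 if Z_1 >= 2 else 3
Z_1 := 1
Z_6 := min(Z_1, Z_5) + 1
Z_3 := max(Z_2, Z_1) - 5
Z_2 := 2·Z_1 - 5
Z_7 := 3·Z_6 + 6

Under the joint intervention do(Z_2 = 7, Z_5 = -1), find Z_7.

6

The joint intervention fixes Z_2 = 7, Z_5 = -1, removing each variable's own equation.
Z_6 = min(Z_1, Z_5) + 1  [with Z_1=1, Z_5=-1]  = 0
Z_7 = 3·Z_6 + 6  [with Z_6=0]  = 6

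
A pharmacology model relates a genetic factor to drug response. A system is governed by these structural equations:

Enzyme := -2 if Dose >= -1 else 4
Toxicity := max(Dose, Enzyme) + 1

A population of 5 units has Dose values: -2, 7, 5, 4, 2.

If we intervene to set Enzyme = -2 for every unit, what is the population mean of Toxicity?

The intervention sets Enzyme=-2 in all 5 units regardless of Dose. Recomputing Toxicity per unit gives -1, 8, 6, 5, 3; average 4.2.

4.2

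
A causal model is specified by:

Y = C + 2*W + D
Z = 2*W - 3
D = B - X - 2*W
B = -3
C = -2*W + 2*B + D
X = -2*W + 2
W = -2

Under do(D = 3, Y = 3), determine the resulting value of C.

1

The joint intervention fixes D = 3, Y = 3, removing each variable's own equation.
C = -2*W + 2*B + D  [with W=-2, B=-3, D=3]  = 1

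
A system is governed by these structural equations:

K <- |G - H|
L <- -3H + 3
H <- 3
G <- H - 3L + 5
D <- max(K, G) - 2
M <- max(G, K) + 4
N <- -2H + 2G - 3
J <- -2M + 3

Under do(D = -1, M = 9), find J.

-15

Under do(D = -1, M = 9), each intervened variable's structural equation is replaced by its fixed value.
J = -2M + 3  [with M=9]  = -15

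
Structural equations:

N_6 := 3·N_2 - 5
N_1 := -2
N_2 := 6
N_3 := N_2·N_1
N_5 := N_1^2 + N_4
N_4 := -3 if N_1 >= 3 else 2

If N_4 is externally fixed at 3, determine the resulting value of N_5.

Intervening sets N_4 = 3 and removes its equation (N_4 := -3 if N_1 >= 3 else 2).
N_5 = N_1^2 + N_4  [with N_1=-2, N_4=3]  = 7

7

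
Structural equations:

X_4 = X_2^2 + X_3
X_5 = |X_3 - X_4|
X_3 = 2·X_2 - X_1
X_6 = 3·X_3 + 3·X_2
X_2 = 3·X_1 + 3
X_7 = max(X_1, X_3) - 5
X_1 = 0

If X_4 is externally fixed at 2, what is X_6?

27

Under do(X_4=2), the mechanism X_4 = X_2^2 + X_3 is discarded; X_4 is fixed at 2.
Since X_6 is not a descendant of the intervened variable, it is unaffected.
X_2 = 3·X_1 + 3  [with X_1=0]  = 3
X_3 = 2·X_2 - X_1  [with X_2=3, X_1=0]  = 6
X_6 = 3·X_3 + 3·X_2  [with X_3=6, X_2=3]  = 27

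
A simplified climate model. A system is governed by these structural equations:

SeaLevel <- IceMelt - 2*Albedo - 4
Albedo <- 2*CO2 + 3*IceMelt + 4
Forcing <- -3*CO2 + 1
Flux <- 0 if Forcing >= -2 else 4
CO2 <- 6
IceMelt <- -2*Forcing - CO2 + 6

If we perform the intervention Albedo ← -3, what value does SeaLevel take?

36

Intervening sets Albedo = -3 and removes its equation (Albedo <- 2*CO2 + 3*IceMelt + 4).
Forcing = -3*CO2 + 1  [with CO2=6]  = -17
IceMelt = -2*Forcing - CO2 + 6  [with Forcing=-17, CO2=6]  = 34
SeaLevel = IceMelt - 2*Albedo - 4  [with IceMelt=34, Albedo=-3]  = 36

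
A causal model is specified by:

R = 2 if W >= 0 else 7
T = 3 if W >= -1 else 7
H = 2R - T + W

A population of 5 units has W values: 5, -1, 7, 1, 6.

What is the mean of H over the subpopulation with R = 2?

5.75

Observing R=2 restricts to units where R's equation naturally yields 2: W ∈ {5, 7, 1, 6}. In that subpopulation H = 6, 8, 2, 7, mean 5.75.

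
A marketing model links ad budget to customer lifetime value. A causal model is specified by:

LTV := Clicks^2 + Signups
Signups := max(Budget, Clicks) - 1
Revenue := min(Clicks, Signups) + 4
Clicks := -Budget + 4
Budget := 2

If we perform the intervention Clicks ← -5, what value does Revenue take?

Under do(Clicks=-5), the mechanism Clicks := -Budget + 4 is discarded; Clicks is fixed at -5.
Signups = max(Budget, Clicks) - 1  [with Budget=2, Clicks=-5]  = 1
Revenue = min(Clicks, Signups) + 4  [with Clicks=-5, Signups=1]  = -1

-1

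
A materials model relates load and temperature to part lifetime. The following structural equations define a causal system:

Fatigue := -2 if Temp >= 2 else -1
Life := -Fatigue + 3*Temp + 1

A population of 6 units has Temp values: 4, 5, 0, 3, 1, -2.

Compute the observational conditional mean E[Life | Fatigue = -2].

15

E[Life|Fatigue=-2] averages over only the 3 units with Fatigue=-2 (Temp = 4, 5, 3): Life = 15, 18, 12, mean 15.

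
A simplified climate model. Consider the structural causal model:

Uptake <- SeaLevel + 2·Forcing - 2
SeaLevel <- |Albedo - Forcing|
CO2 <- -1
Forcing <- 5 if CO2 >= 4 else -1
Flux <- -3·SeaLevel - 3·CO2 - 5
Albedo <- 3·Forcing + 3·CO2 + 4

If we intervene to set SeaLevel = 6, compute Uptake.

Under do(SeaLevel=6), the mechanism SeaLevel <- |Albedo - Forcing| is discarded; SeaLevel is fixed at 6.
Forcing = 5 if CO2 >= 4 else -1  [with CO2=-1]  = -1
Uptake = SeaLevel + 2·Forcing - 2  [with SeaLevel=6, Forcing=-1]  = 2

2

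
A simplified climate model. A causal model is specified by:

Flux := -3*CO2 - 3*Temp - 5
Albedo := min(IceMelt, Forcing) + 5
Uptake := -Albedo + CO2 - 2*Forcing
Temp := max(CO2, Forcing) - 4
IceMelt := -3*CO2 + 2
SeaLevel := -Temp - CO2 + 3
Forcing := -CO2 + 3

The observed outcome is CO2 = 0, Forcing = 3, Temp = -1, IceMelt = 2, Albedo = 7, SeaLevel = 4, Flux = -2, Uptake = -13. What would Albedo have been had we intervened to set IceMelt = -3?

2

Intervening sets IceMelt = -3 and removes its equation (IceMelt := -3*CO2 + 2).
Forcing = -CO2 + 3  [with CO2=0]  = 3
Albedo = min(IceMelt, Forcing) + 5  [with IceMelt=-3, Forcing=3]  = 2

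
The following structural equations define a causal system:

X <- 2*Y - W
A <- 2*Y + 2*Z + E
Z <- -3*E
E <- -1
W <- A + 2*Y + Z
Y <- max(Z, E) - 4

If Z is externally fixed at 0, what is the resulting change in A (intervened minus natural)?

-12

Under do(Z=0), the mechanism Z <- -3*E is discarded; Z is fixed at 0.
Y = max(Z, E) - 4  [with Z=0, E=-1]  = -4
A = 2*Y + 2*Z + E  [with Y=-4, Z=0, E=-1]  = -9
Without intervention: Z = -3*E  [with E=-1]  = 3; Y = max(Z, E) - 4  [with Z=3, E=-1]  = -1; A = 2*Y + 2*Z + E  [with Y=-1, Z=3, E=-1]  = 3.
Change = -9 − 3 = -12.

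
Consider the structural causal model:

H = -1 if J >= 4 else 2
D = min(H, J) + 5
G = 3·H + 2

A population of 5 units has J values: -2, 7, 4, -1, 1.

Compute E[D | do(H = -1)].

do(H=-1) breaks H's dependence on J. With H=-1 fixed, D across the units is 3, 4, 4, 4, 4, mean 3.8.

3.8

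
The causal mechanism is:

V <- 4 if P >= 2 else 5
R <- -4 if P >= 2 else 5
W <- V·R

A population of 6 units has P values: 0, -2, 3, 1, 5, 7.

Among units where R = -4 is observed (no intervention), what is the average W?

-16

E[W|R=-4] averages over only the 3 units with R=-4 (P = 3, 5, 7): W = -16, -16, -16, mean -16.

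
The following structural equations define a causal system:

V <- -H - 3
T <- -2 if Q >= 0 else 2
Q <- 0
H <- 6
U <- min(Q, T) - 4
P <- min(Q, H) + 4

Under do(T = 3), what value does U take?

Under do(T=3), the mechanism T <- -2 if Q >= 0 else 2 is discarded; T is fixed at 3.
U = min(Q, T) - 4  [with Q=0, T=3]  = -4

-4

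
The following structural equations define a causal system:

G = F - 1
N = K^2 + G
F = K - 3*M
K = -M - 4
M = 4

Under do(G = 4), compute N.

68

Intervening sets G = 4 and removes its equation (G = F - 1).
K = -M - 4  [with M=4]  = -8
N = K^2 + G  [with K=-8, G=4]  = 68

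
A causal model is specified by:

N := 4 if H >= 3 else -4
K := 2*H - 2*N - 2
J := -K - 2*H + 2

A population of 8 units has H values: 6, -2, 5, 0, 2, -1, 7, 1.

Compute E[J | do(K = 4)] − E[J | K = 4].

Every unit gets K=4 under the intervention. J values become -14, 2, -12, -2, -6, 0, -16, -4; E[J|do(K=4)] = -6.5.
Conditioning on K=4 selects the 2 unit(s) with H ∈ {-1, 7}. Their J values: 0, -16. Mean = -8.
Difference = -6.5 − (-8) = 1.5.

1.5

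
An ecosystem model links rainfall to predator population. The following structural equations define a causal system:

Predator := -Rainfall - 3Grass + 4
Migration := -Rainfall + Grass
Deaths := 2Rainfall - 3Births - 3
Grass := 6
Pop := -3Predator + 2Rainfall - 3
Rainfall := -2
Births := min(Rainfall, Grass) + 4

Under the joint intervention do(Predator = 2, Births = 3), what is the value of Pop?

-13

Under do(Predator = 2, Births = 3), each intervened variable's structural equation is replaced by its fixed value.
Pop = -3Predator + 2Rainfall - 3  [with Predator=2, Rainfall=-2]  = -13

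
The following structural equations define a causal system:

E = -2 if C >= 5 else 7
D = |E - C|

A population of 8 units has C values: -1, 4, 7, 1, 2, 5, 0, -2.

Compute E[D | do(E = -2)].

4

The intervention sets E=-2 in all 8 units regardless of C. Recomputing D per unit gives 1, 6, 9, 3, 4, 7, 2, 0; average 4.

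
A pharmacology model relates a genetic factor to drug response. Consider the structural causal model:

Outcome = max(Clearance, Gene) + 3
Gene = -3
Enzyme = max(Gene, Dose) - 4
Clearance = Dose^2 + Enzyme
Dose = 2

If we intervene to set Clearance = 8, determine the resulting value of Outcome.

11

Intervening sets Clearance = 8 and removes its equation (Clearance = Dose^2 + Enzyme).
Outcome = max(Clearance, Gene) + 3  [with Clearance=8, Gene=-3]  = 11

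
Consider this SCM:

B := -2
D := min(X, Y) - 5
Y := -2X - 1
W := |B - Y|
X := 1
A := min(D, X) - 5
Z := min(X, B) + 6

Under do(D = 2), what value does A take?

Under do(D=2), the mechanism D := min(X, Y) - 5 is discarded; D is fixed at 2.
A = min(D, X) - 5  [with D=2, X=1]  = -4

-4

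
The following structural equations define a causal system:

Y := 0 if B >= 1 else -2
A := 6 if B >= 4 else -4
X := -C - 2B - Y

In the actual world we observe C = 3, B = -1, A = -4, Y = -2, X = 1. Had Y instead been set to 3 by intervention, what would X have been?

Intervening sets Y = 3 and removes its equation (Y := 0 if B >= 1 else -2).
X = -C - 2B - Y  [with C=3, B=-1, Y=3]  = -4

-4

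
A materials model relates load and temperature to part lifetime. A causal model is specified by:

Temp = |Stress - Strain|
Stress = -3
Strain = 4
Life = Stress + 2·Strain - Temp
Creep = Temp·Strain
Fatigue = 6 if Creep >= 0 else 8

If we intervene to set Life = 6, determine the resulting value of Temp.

7

do(Life=6) replaces the equation Life = Stress + 2·Strain - Temp with the constant Life = 6.
Temp is not downstream of the intervention, so its value is determined by the original equations.
Temp = |Stress - Strain|  [with Stress=-3, Strain=4]  = 7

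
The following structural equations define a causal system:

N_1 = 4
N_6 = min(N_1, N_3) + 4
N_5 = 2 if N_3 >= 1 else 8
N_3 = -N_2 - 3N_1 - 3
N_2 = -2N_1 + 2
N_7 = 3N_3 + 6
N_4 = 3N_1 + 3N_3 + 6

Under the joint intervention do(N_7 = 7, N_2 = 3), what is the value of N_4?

-36

Under do(N_7 = 7, N_2 = 3), each intervened variable's structural equation is replaced by its fixed value.
N_3 = -N_2 - 3N_1 - 3  [with N_2=3, N_1=4]  = -18
N_4 = 3N_1 + 3N_3 + 6  [with N_1=4, N_3=-18]  = -36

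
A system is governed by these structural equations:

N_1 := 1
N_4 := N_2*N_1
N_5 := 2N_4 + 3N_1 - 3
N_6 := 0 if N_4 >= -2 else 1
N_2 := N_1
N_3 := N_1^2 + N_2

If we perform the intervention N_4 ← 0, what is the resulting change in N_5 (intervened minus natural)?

Intervening sets N_4 = 0 and removes its equation (N_4 := N_2*N_1).
N_5 = 2N_4 + 3N_1 - 3  [with N_4=0, N_1=1]  = 0
Without intervention: N_2 = N_1  [with N_1=1]  = 1; N_4 = N_2*N_1  [with N_2=1, N_1=1]  = 1; N_5 = 2N_4 + 3N_1 - 3  [with N_4=1, N_1=1]  = 2.
Change = 0 − 2 = -2.

-2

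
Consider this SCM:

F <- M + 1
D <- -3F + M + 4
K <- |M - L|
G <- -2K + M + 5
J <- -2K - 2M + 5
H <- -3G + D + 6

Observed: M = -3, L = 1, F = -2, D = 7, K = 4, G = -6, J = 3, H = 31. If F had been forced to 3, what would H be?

The intervention breaks the incoming arrows to F: F <- M + 1 no longer applies, and F = 3.
D = -3F + M + 4  [with F=3, M=-3]  = -8
K = |M - L|  [with M=-3, L=1]  = 4
G = -2K + M + 5  [with K=4, M=-3]  = -6
H = -3G + D + 6  [with G=-6, D=-8]  = 16

16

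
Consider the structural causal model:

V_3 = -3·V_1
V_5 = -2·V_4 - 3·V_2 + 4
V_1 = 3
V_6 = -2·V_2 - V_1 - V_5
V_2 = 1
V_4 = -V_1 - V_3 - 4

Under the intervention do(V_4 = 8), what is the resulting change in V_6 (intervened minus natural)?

12

Under do(V_4=8), the mechanism V_4 = -V_1 - V_3 - 4 is discarded; V_4 is fixed at 8.
V_5 = -2·V_4 - 3·V_2 + 4  [with V_4=8, V_2=1]  = -15
V_6 = -2·V_2 - V_1 - V_5  [with V_2=1, V_1=3, V_5=-15]  = 10
Without intervention: V_3 = -3·V_1  [with V_1=3]  = -9; V_4 = -V_1 - V_3 - 4  [with V_1=3, V_3=-9]  = 2; V_5 = -2·V_4 - 3·V_2 + 4  [with V_4=2, V_2=1]  = -3; V_6 = -2·V_2 - V_1 - V_5  [with V_2=1, V_1=3, V_5=-3]  = -2.
Change = 10 − (-2) = 12.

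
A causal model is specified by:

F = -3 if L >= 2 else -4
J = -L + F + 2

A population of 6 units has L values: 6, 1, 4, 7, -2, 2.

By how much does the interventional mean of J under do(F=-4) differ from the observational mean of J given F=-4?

Every unit gets F=-4 under the intervention. J values become -8, -3, -6, -9, 0, -4; E[J|do(F=-4)] = -5.
E[J|F=-4] averages over only the 2 units with F=-4 (L = 1, -2): J = -3, 0, mean -1.5.
Difference = -5 − (-1.5) = -3.5.

-3.5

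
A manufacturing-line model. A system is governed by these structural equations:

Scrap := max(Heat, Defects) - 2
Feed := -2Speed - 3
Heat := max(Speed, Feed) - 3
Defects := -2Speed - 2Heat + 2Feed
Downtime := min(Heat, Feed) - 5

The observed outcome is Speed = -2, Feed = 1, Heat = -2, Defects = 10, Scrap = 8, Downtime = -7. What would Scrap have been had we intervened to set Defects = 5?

3

Intervening sets Defects = 5 and removes its equation (Defects := -2Speed - 2Heat + 2Feed).
Feed = -2Speed - 3  [with Speed=-2]  = 1
Heat = max(Speed, Feed) - 3  [with Speed=-2, Feed=1]  = -2
Scrap = max(Heat, Defects) - 2  [with Heat=-2, Defects=5]  = 3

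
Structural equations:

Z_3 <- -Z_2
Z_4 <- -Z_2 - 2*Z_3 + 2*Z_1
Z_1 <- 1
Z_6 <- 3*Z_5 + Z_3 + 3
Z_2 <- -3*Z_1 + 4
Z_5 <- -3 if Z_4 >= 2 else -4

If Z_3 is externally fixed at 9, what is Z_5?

do(Z_3=9) replaces the equation Z_3 <- -Z_2 with the constant Z_3 = 9.
Z_2 = -3*Z_1 + 4  [with Z_1=1]  = 1
Z_4 = -Z_2 - 2*Z_3 + 2*Z_1  [with Z_2=1, Z_3=9, Z_1=1]  = -17
Z_5 = -3 if Z_4 >= 2 else -4  [with Z_4=-17]  = -4

-4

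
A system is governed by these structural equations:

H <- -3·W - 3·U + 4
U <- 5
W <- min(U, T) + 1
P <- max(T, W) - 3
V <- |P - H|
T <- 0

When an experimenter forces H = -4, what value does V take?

The intervention breaks the incoming arrows to H: H <- -3·W - 3·U + 4 no longer applies, and H = -4.
W = min(U, T) + 1  [with U=5, T=0]  = 1
P = max(T, W) - 3  [with T=0, W=1]  = -2
V = |P - H|  [with P=-2, H=-4]  = 2

2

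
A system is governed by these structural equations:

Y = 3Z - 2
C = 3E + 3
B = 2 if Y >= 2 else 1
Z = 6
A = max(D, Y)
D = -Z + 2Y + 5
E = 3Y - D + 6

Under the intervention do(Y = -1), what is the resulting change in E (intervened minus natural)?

do(Y=-1) replaces the equation Y = 3Z - 2 with the constant Y = -1.
D = -Z + 2Y + 5  [with Z=6, Y=-1]  = -3
E = 3Y - D + 6  [with Y=-1, D=-3]  = 6
Without intervention: Y = 3Z - 2  [with Z=6]  = 16; D = -Z + 2Y + 5  [with Z=6, Y=16]  = 31; E = 3Y - D + 6  [with Y=16, D=31]  = 23.
Change = 6 − 23 = -17.

-17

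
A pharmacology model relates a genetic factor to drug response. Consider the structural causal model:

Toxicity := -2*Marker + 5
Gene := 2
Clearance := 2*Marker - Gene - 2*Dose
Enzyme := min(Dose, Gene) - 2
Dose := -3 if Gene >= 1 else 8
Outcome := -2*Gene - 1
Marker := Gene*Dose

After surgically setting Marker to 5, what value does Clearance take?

Under do(Marker=5), the mechanism Marker := Gene*Dose is discarded; Marker is fixed at 5.
Dose = -3 if Gene >= 1 else 8  [with Gene=2]  = -3
Clearance = 2*Marker - Gene - 2*Dose  [with Marker=5, Gene=2, Dose=-3]  = 14

14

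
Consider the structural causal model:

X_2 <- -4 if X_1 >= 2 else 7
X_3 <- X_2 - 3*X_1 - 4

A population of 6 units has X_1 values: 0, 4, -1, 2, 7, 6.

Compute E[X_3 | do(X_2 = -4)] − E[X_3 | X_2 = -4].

The intervention sets X_2=-4 in all 6 units regardless of X_1. Recomputing X_3 per unit gives -8, -20, -5, -14, -29, -26; average -17.
Conditioning on X_2=-4 selects the 4 unit(s) with X_1 ∈ {4, 2, 7, 6}. Their X_3 values: -20, -14, -29, -26. Mean = -22.25.
Difference = -17 − (-22.25) = 5.25.

5.25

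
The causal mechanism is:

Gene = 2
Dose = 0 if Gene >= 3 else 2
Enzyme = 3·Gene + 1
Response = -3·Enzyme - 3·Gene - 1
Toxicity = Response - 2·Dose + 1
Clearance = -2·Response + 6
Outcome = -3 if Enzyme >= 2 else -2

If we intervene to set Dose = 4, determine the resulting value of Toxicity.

do(Dose=4) replaces the equation Dose = 0 if Gene >= 3 else 2 with the constant Dose = 4.
Enzyme = 3·Gene + 1  [with Gene=2]  = 7
Response = -3·Enzyme - 3·Gene - 1  [with Enzyme=7, Gene=2]  = -28
Toxicity = Response - 2·Dose + 1  [with Response=-28, Dose=4]  = -35

-35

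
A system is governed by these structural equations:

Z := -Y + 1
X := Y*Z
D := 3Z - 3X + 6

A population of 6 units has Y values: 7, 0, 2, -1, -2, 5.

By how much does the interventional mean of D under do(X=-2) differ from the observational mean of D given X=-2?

Every unit gets X=-2 under the intervention. D values become -6, 15, 9, 18, 21, 0; E[D|do(X=-2)] = 9.5.
E[D|X=-2] averages over only the 2 units with X=-2 (Y = 2, -1): D = 9, 18, mean 13.5.
Difference = 9.5 − 13.5 = -4.

-4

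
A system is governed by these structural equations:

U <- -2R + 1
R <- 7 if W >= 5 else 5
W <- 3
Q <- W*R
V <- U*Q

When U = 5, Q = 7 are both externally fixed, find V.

The joint intervention fixes U = 5, Q = 7, removing each variable's own equation.
V = U*Q  [with U=5, Q=7]  = 35

35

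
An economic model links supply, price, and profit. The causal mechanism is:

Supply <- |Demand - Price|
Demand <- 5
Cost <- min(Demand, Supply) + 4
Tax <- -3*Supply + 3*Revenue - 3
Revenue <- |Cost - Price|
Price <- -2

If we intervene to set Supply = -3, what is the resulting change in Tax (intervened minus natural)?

6

The intervention breaks the incoming arrows to Supply: Supply <- |Demand - Price| no longer applies, and Supply = -3.
Cost = min(Demand, Supply) + 4  [with Demand=5, Supply=-3]  = 1
Revenue = |Cost - Price|  [with Cost=1, Price=-2]  = 3
Tax = -3*Supply + 3*Revenue - 3  [with Supply=-3, Revenue=3]  = 15
Without intervention: Supply = |Demand - Price|  [with Demand=5, Price=-2]  = 7; Cost = min(Demand, Supply) + 4  [with Demand=5, Supply=7]  = 9; Revenue = |Cost - Price|  [with Cost=9, Price=-2]  = 11; Tax = -3*Supply + 3*Revenue - 3  [with Supply=7, Revenue=11]  = 9.
Change = 15 − 9 = 6.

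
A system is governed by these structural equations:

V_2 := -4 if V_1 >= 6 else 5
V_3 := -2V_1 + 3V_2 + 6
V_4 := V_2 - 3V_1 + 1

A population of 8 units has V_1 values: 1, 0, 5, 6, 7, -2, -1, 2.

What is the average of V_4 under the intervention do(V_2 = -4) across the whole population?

Under do(V_2=-4), V_2's equation is replaced by V_2=-4 for every unit. Per-unit V_4: -6, -3, -18, -21, -24, 3, 0, -9. Mean = -9.75.

-9.75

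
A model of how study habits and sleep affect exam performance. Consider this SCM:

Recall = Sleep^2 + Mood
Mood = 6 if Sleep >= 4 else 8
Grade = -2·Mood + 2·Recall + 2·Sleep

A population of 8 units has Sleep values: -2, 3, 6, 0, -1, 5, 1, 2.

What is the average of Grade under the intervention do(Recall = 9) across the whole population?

6.5

do(Recall=9) breaks Recall's dependence on Sleep. With Recall=9 fixed, Grade across the units is -2, 8, 18, 2, 0, 16, 4, 6, mean 6.5.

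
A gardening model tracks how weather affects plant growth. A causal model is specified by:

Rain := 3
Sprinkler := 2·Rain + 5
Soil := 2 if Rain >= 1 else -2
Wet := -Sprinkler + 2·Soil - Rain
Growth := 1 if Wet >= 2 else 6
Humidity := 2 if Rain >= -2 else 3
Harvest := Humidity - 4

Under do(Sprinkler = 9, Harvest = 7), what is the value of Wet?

Under do(Sprinkler = 9, Harvest = 7), each intervened variable's structural equation is replaced by its fixed value.
Soil = 2 if Rain >= 1 else -2  [with Rain=3]  = 2
Wet = -Sprinkler + 2·Soil - Rain  [with Sprinkler=9, Soil=2, Rain=3]  = -8

-8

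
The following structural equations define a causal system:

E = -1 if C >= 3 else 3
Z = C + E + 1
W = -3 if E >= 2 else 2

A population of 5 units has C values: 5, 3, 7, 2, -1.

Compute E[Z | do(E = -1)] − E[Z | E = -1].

do(E=-1) breaks E's dependence on C. With E=-1 fixed, Z across the units is 5, 3, 7, 2, -1, mean 3.2.
E[Z|E=-1] averages over only the 3 units with E=-1 (C = 5, 3, 7): Z = 5, 3, 7, mean 5.
Difference = 3.2 − 5 = -1.8.

-1.8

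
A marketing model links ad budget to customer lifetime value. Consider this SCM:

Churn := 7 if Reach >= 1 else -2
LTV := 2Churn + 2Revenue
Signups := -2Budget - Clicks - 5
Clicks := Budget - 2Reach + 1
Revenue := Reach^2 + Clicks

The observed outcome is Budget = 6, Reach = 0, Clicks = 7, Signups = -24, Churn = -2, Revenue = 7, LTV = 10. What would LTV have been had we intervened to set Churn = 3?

20

Under do(Churn=3), the mechanism Churn := 7 if Reach >= 1 else -2 is discarded; Churn is fixed at 3.
Clicks = Budget - 2Reach + 1  [with Budget=6, Reach=0]  = 7
Revenue = Reach^2 + Clicks  [with Reach=0, Clicks=7]  = 7
LTV = 2Churn + 2Revenue  [with Churn=3, Revenue=7]  = 20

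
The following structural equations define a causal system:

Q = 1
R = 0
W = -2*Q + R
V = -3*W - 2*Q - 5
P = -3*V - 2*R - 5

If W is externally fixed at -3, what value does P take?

do(W=-3) replaces the equation W = -2*Q + R with the constant W = -3.
V = -3*W - 2*Q - 5  [with W=-3, Q=1]  = 2
P = -3*V - 2*R - 5  [with V=2, R=0]  = -11

-11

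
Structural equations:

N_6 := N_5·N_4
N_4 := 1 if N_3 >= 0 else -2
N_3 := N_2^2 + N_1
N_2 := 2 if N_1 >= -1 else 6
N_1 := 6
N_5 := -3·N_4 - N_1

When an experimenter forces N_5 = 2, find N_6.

The intervention breaks the incoming arrows to N_5: N_5 := -3·N_4 - N_1 no longer applies, and N_5 = 2.
N_2 = 2 if N_1 >= -1 else 6  [with N_1=6]  = 2
N_3 = N_2^2 + N_1  [with N_2=2, N_1=6]  = 10
N_4 = 1 if N_3 >= 0 else -2  [with N_3=10]  = 1
N_6 = N_5·N_4  [with N_5=2, N_4=1]  = 2

2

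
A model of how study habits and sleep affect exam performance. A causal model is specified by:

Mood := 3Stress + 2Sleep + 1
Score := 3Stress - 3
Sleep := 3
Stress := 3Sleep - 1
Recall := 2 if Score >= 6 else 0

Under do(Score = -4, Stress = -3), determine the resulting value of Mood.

-2

The joint intervention fixes Score = -4, Stress = -3, removing each variable's own equation.
Mood = 3Stress + 2Sleep + 1  [with Stress=-3, Sleep=3]  = -2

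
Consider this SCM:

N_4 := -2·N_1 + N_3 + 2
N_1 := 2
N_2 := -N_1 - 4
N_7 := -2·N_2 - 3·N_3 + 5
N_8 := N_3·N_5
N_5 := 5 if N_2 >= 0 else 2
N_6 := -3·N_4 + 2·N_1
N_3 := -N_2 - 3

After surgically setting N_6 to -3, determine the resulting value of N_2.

do(N_6=-3) replaces the equation N_6 := -3·N_4 + 2·N_1 with the constant N_6 = -3.
N_2 is not downstream of the intervention, so its value is determined by the original equations.
N_2 = -N_1 - 4  [with N_1=2]  = -6

-6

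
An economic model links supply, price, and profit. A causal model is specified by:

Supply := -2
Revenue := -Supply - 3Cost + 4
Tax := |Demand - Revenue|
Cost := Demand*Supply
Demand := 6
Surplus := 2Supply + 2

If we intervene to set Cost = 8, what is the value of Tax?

do(Cost=8) replaces the equation Cost := Demand*Supply with the constant Cost = 8.
Revenue = -Supply - 3Cost + 4  [with Supply=-2, Cost=8]  = -18
Tax = |Demand - Revenue|  [with Demand=6, Revenue=-18]  = 24

24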